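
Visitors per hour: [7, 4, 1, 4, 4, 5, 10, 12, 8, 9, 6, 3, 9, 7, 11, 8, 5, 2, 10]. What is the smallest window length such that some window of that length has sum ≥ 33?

4

Extend right; whenever the sum reaches 33, record the length and shrink from the left:
add 7: running sum 7 < 33
add 4: running sum 11 < 33
add 1: running sum 12 < 33
add 4: running sum 16 < 33
add 4: running sum 20 < 33
add 5: running sum 25 < 33
add 10: shortest ending here [7, 4, 1, 4, 4, 5, 10] sum 35, len 7
add 12: shortest ending here [4, 4, 5, 10, 12] sum 35, len 5
add 8: shortest ending here [5, 10, 12, 8] sum 35, len 4
add 9: shortest ending here [10, 12, 8, 9] sum 39, len 4
add 6: shortest ending here [12, 8, 9, 6] sum 35, len 4
add 3: shortest ending here [12, 8, 9, 6, 3] sum 38, len 5
add 9: shortest ending here [8, 9, 6, 3, 9] sum 35, len 5
add 7: shortest ending here [9, 6, 3, 9, 7] sum 34, len 5
add 11: shortest ending here [6, 3, 9, 7, 11] sum 36, len 5
add 8: shortest ending here [9, 7, 11, 8] sum 35, len 4
add 5: shortest ending here [9, 7, 11, 8, 5] sum 40, len 5
add 2: shortest ending here [7, 11, 8, 5, 2] sum 33, len 5
add 10: shortest ending here [11, 8, 5, 2, 10] sum 36, len 5
Shortest qualifying length: 4.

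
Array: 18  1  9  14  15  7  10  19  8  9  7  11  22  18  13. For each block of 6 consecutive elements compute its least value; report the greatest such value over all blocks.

Window mins for each of the 10 positions:
(18, 1, 9, 14, 15, 7) → min 1
(1, 9, 14, 15, 7, 10) → min 1
(9, 14, 15, 7, 10, 19) → min 7
(14, 15, 7, 10, 19, 8) → min 7
(15, 7, 10, 19, 8, 9) → min 7
(7, 10, 19, 8, 9, 7) → min 7
(10, 19, 8, 9, 7, 11) → min 7
(19, 8, 9, 7, 11, 22) → min 7
(8, 9, 7, 11, 22, 18) → min 7
(9, 7, 11, 22, 18, 13) → min 7
Greatest of these is 7.

7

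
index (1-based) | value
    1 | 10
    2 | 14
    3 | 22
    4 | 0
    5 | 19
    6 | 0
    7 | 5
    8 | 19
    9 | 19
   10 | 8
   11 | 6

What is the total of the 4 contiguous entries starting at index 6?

Elements at indices 6..9: 0, 5, 19, 19
sum(0, 5, 19, 19) = 43

43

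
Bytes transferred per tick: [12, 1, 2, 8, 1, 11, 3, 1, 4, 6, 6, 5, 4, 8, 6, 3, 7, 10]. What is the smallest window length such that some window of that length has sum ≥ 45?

Extend right; whenever the sum reaches 45, record the length and shrink from the left:
add 12: running sum 12 < 45
add 1: running sum 13 < 45
add 2: running sum 15 < 45
add 8: running sum 23 < 45
add 1: running sum 24 < 45
add 11: running sum 35 < 45
add 3: running sum 38 < 45
add 1: running sum 39 < 45
add 4: running sum 43 < 45
add 6: shortest ending here [12, 1, 2, 8, 1, 11, 3, 1, 4, 6] sum 49, len 10
add 6: shortest ending here [12, 1, 2, 8, 1, 11, 3, 1, 4, 6, 6] sum 55, len 11
add 5: shortest ending here [8, 1, 11, 3, 1, 4, 6, 6, 5] sum 45, len 9
add 4: shortest ending here [8, 1, 11, 3, 1, 4, 6, 6, 5, 4] sum 49, len 10
add 8: shortest ending here [11, 3, 1, 4, 6, 6, 5, 4, 8] sum 48, len 9
add 6: shortest ending here [11, 3, 1, 4, 6, 6, 5, 4, 8, 6] sum 54, len 10
add 3: shortest ending here [3, 1, 4, 6, 6, 5, 4, 8, 6, 3] sum 46, len 10
add 7: shortest ending here [6, 6, 5, 4, 8, 6, 3, 7] sum 45, len 8
add 10: shortest ending here [6, 5, 4, 8, 6, 3, 7, 10] sum 49, len 8
Shortest qualifying length: 8.

8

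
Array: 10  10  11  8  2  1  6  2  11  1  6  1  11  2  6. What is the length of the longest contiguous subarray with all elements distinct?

6

[10] len 1
[10] len 1
[10, 11] len 2
[10, 11, 8] len 3
[10, 11, 8, 2] len 4
[10, 11, 8, 2, 1] len 5
[10, 11, 8, 2, 1, 6] len 6
[1, 6, 2] len 3
[1, 6, 2, 11] len 4
[6, 2, 11, 1] len 4
[2, 11, 1, 6] len 4
[6, 1] len 2
[6, 1, 11] len 3
[6, 1, 11, 2] len 4
[1, 11, 2, 6] len 4
Longest all-distinct length: 6.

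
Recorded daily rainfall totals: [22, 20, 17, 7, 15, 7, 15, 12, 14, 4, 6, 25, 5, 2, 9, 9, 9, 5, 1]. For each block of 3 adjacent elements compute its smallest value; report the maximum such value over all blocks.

17

[22, 20, 17] → min 17
[20, 17, 7] → min 7
[17, 7, 15] → min 7
[7, 15, 7] → min 7
[15, 7, 15] → min 7
[7, 15, 12] → min 7
[15, 12, 14] → min 12
[12, 14, 4] → min 4
[14, 4, 6] → min 4
[4, 6, 25] → min 4
[6, 25, 5] → min 5
[25, 5, 2] → min 2
[5, 2, 9] → min 2
[2, 9, 9] → min 2
[9, 9, 9] → min 9
[9, 9, 5] → min 5
[9, 5, 1] → min 1
Maximum of these is 17.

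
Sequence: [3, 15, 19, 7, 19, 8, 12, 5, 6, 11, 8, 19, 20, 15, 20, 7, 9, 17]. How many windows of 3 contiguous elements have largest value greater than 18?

11

(3, 15, 19) → max 19  > 18 ✓
(15, 19, 7) → max 19  > 18 ✓
(19, 7, 19) → max 19  > 18 ✓
(7, 19, 8) → max 19  > 18 ✓
(19, 8, 12) → max 19  > 18 ✓
(8, 12, 5) → max 12
(12, 5, 6) → max 12
(5, 6, 11) → max 11
(6, 11, 8) → max 11
(11, 8, 19) → max 19  > 18 ✓
(8, 19, 20) → max 20  > 18 ✓
(19, 20, 15) → max 20  > 18 ✓
(20, 15, 20) → max 20  > 18 ✓
(15, 20, 7) → max 20  > 18 ✓
(20, 7, 9) → max 20  > 18 ✓
(7, 9, 17) → max 17
11 windows satisfy the condition.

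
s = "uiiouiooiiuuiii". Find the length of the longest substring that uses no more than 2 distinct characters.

7

[u] 1 distinct, len 1
[u, i] 2 distinct, len 2
[u, i, i] 2 distinct, len 3
[i, i, o] 2 distinct, len 3
[o, u] 2 distinct, len 2
[u, i] 2 distinct, len 2
[i, o] 2 distinct, len 2
[i, o, o] 2 distinct, len 3
[i, o, o, i] 2 distinct, len 4
[i, o, o, i, i] 2 distinct, len 5
[i, i, u] 2 distinct, len 3
[i, i, u, u] 2 distinct, len 4
[i, i, u, u, i] 2 distinct, len 5
[i, i, u, u, i, i] 2 distinct, len 6
[i, i, u, u, i, i, i] 2 distinct, len 7
Longest length with ≤2 distinct: 7.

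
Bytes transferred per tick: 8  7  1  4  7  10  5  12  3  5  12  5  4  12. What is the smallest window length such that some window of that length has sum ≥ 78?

add 8: running sum 8 < 78
add 7: running sum 15 < 78
add 1: running sum 16 < 78
add 4: running sum 20 < 78
add 7: running sum 27 < 78
add 10: running sum 37 < 78
add 5: running sum 42 < 78
add 12: running sum 54 < 78
add 3: running sum 57 < 78
add 5: running sum 62 < 78
add 12: running sum 74 < 78
add 5: shortest ending here [8, 7, 1, 4, 7, 10, 5, 12, 3, 5, 12, 5] sum 79, len 12
add 4: shortest ending here [8, 7, 1, 4, 7, 10, 5, 12, 3, 5, 12, 5, 4] sum 83, len 13
add 12: shortest ending here [4, 7, 10, 5, 12, 3, 5, 12, 5, 4, 12] sum 79, len 11
Shortest qualifying length: 11.

11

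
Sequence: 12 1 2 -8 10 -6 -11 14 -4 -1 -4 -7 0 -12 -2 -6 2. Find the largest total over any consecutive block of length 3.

15

12 1 2 → sum 15
1 2 -8 → sum -5
2 -8 10 → sum 4
-8 10 -6 → sum -4
10 -6 -11 → sum -7
-6 -11 14 → sum -3
-11 14 -4 → sum -1
14 -4 -1 → sum 9
-4 -1 -4 → sum -9
-1 -4 -7 → sum -12
-4 -7 0 → sum -11
-7 0 -12 → sum -19
0 -12 -2 → sum -14
-12 -2 -6 → sum -20
-2 -6 2 → sum -6
Largest of these is 15.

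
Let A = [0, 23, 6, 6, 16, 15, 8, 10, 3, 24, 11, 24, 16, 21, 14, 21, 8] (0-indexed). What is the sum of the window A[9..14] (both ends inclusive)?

110

Elements at indices 9..14: 24, 11, 24, 16, 21, 14
sum(24, 11, 24, 16, 21, 14) = 110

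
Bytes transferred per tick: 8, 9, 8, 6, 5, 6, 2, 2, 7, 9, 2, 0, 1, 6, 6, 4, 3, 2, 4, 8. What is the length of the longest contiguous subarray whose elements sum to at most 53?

13

[8] sum 8 len 1
[8, 9] sum 17 len 2
[8, 9, 8] sum 25 len 3
[8, 9, 8, 6] sum 31 len 4
[8, 9, 8, 6, 5] sum 36 len 5
[8, 9, 8, 6, 5, 6] sum 42 len 6
[8, 9, 8, 6, 5, 6, 2] sum 44 len 7
[8, 9, 8, 6, 5, 6, 2, 2] sum 46 len 8
[8, 9, 8, 6, 5, 6, 2, 2, 7] sum 53 len 9
[8, 6, 5, 6, 2, 2, 7, 9] sum 45 len 8
[8, 6, 5, 6, 2, 2, 7, 9, 2] sum 47 len 9
[8, 6, 5, 6, 2, 2, 7, 9, 2, 0] sum 47 len 10
[8, 6, 5, 6, 2, 2, 7, 9, 2, 0, 1] sum 48 len 11
[6, 5, 6, 2, 2, 7, 9, 2, 0, 1, 6] sum 46 len 11
[6, 5, 6, 2, 2, 7, 9, 2, 0, 1, 6, 6] sum 52 len 12
[5, 6, 2, 2, 7, 9, 2, 0, 1, 6, 6, 4] sum 50 len 12
[5, 6, 2, 2, 7, 9, 2, 0, 1, 6, 6, 4, 3] sum 53 len 13
[6, 2, 2, 7, 9, 2, 0, 1, 6, 6, 4, 3, 2] sum 50 len 13
[2, 2, 7, 9, 2, 0, 1, 6, 6, 4, 3, 2, 4] sum 48 len 13
[7, 9, 2, 0, 1, 6, 6, 4, 3, 2, 4, 8] sum 52 len 12
Longest length seen: 13.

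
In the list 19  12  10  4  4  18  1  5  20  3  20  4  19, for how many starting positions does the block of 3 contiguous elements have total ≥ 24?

(19, 12, 10) → sum 41  ≥ 24 ✓
(12, 10, 4) → sum 26  ≥ 24 ✓
(10, 4, 4) → sum 18
(4, 4, 18) → sum 26  ≥ 24 ✓
(4, 18, 1) → sum 23
(18, 1, 5) → sum 24  ≥ 24 ✓
(1, 5, 20) → sum 26  ≥ 24 ✓
(5, 20, 3) → sum 28  ≥ 24 ✓
(20, 3, 20) → sum 43  ≥ 24 ✓
(3, 20, 4) → sum 27  ≥ 24 ✓
(20, 4, 19) → sum 43  ≥ 24 ✓
9 windows satisfy the condition.

9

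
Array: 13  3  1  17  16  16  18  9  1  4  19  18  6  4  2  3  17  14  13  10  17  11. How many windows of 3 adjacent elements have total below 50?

19

(13, 3, 1) → sum 17  < 50 ✓
(3, 1, 17) → sum 21  < 50 ✓
(1, 17, 16) → sum 34  < 50 ✓
(17, 16, 16) → sum 49  < 50 ✓
(16, 16, 18) → sum 50
(16, 18, 9) → sum 43  < 50 ✓
(18, 9, 1) → sum 28  < 50 ✓
(9, 1, 4) → sum 14  < 50 ✓
(1, 4, 19) → sum 24  < 50 ✓
(4, 19, 18) → sum 41  < 50 ✓
(19, 18, 6) → sum 43  < 50 ✓
(18, 6, 4) → sum 28  < 50 ✓
(6, 4, 2) → sum 12  < 50 ✓
(4, 2, 3) → sum 9  < 50 ✓
(2, 3, 17) → sum 22  < 50 ✓
(3, 17, 14) → sum 34  < 50 ✓
(17, 14, 13) → sum 44  < 50 ✓
(14, 13, 10) → sum 37  < 50 ✓
(13, 10, 17) → sum 40  < 50 ✓
(10, 17, 11) → sum 38  < 50 ✓
19 windows satisfy the condition.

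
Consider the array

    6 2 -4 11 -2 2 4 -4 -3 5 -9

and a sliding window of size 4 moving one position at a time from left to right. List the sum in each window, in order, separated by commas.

6 2 -4 11 → sum 15
2 -4 11 -2 → sum 7
-4 11 -2 2 → sum 7
11 -2 2 4 → sum 15
-2 2 4 -4 → sum 0
2 4 -4 -3 → sum -1
4 -4 -3 5 → sum 2
-4 -3 5 -9 → sum -11

15, 7, 7, 15, 0, -1, 2, -11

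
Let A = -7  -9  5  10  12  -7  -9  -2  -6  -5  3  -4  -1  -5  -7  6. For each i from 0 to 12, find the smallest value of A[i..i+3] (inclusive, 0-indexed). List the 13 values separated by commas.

Sliding a size-4 window across the 16 values:
(-7, -9, 5, 10) → min -9
(-9, 5, 10, 12) → min -9
(5, 10, 12, -7) → min -7
(10, 12, -7, -9) → min -9
(12, -7, -9, -2) → min -9
(-7, -9, -2, -6) → min -9
(-9, -2, -6, -5) → min -9
(-2, -6, -5, 3) → min -6
(-6, -5, 3, -4) → min -6
(-5, 3, -4, -1) → min -5
(3, -4, -1, -5) → min -5
(-4, -1, -5, -7) → min -7
(-1, -5, -7, 6) → min -7

-9, -9, -7, -9, -9, -9, -9, -6, -6, -5, -5, -7, -7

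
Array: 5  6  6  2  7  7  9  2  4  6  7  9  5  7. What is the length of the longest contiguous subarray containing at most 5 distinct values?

11

add 5: window [5] (1 distinct), len 1
add 6: window [5, 6] (2 distinct), len 2
add 6: window [5, 6, 6] (2 distinct), len 3
add 2: window [5, 6, 6, 2] (3 distinct), len 4
add 7: window [5, 6, 6, 2, 7] (4 distinct), len 5
add 7: window [5, 6, 6, 2, 7, 7] (4 distinct), len 6
add 9: window [5, 6, 6, 2, 7, 7, 9] (5 distinct), len 7
add 2: window [5, 6, 6, 2, 7, 7, 9, 2] (5 distinct), len 8
add 4: window [6, 6, 2, 7, 7, 9, 2, 4] (5 distinct), len 8
add 6: window [6, 6, 2, 7, 7, 9, 2, 4, 6] (5 distinct), len 9
add 7: window [6, 6, 2, 7, 7, 9, 2, 4, 6, 7] (5 distinct), len 10
add 9: window [6, 6, 2, 7, 7, 9, 2, 4, 6, 7, 9] (5 distinct), len 11
add 5: window [4, 6, 7, 9, 5] (5 distinct), len 5
add 7: window [4, 6, 7, 9, 5, 7] (5 distinct), len 6
Longest length with ≤5 distinct: 11.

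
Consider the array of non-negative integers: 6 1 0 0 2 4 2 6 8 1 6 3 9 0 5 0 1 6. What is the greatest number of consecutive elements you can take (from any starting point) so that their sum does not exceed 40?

12

Extend to the right; shrink from the left whenever the sum exceeds 40:
[6] sum 6 len 1
[6, 1] sum 7 len 2
[6, 1, 0] sum 7 len 3
[6, 1, 0, 0] sum 7 len 4
[6, 1, 0, 0, 2] sum 9 len 5
[6, 1, 0, 0, 2, 4] sum 13 len 6
[6, 1, 0, 0, 2, 4, 2] sum 15 len 7
[6, 1, 0, 0, 2, 4, 2, 6] sum 21 len 8
[6, 1, 0, 0, 2, 4, 2, 6, 8] sum 29 len 9
[6, 1, 0, 0, 2, 4, 2, 6, 8, 1] sum 30 len 10
[6, 1, 0, 0, 2, 4, 2, 6, 8, 1, 6] sum 36 len 11
[6, 1, 0, 0, 2, 4, 2, 6, 8, 1, 6, 3] sum 39 len 12
[4, 2, 6, 8, 1, 6, 3, 9] sum 39 len 8
[4, 2, 6, 8, 1, 6, 3, 9, 0] sum 39 len 9
[2, 6, 8, 1, 6, 3, 9, 0, 5] sum 40 len 9
[2, 6, 8, 1, 6, 3, 9, 0, 5, 0] sum 40 len 10
[6, 8, 1, 6, 3, 9, 0, 5, 0, 1] sum 39 len 10
[8, 1, 6, 3, 9, 0, 5, 0, 1, 6] sum 39 len 10
Longest length seen: 12.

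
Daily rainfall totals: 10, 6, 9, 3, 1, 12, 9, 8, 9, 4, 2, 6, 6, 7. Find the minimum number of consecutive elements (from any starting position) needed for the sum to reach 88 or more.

14

add 10: running sum 10 < 88
add 6: running sum 16 < 88
add 9: running sum 25 < 88
add 3: running sum 28 < 88
add 1: running sum 29 < 88
add 12: running sum 41 < 88
add 9: running sum 50 < 88
add 8: running sum 58 < 88
add 9: running sum 67 < 88
add 4: running sum 71 < 88
add 2: running sum 73 < 88
add 6: running sum 79 < 88
add 6: running sum 85 < 88
add 7: shortest ending here [10, 6, 9, 3, 1, 12, 9, 8, 9, 4, 2, 6, 6, 7] sum 92, len 14
Shortest qualifying length: 14.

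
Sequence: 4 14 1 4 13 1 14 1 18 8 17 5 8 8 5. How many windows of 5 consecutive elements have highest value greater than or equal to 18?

[4, 14, 1, 4, 13] → max 14
[14, 1, 4, 13, 1] → max 14
[1, 4, 13, 1, 14] → max 14
[4, 13, 1, 14, 1] → max 14
[13, 1, 14, 1, 18] → max 18  ≥ 18 ✓
[1, 14, 1, 18, 8] → max 18  ≥ 18 ✓
[14, 1, 18, 8, 17] → max 18  ≥ 18 ✓
[1, 18, 8, 17, 5] → max 18  ≥ 18 ✓
[18, 8, 17, 5, 8] → max 18  ≥ 18 ✓
[8, 17, 5, 8, 8] → max 17
[17, 5, 8, 8, 5] → max 17
5 windows satisfy the condition.

5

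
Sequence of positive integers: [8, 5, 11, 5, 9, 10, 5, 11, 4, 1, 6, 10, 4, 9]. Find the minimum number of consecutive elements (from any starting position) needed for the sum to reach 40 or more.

5

add 8: running sum 8 < 40
add 5: running sum 13 < 40
add 11: running sum 24 < 40
add 5: running sum 29 < 40
add 9: running sum 38 < 40
end 5: [5, 11, 5, 9, 10] sum 40, len 5
end 6: [11, 5, 9, 10, 5] sum 40, len 5
end 7: [5, 9, 10, 5, 11] sum 40, len 5
end 8: [5, 9, 10, 5, 11, 4] sum 44, len 6
end 9: [9, 10, 5, 11, 4, 1] sum 40, len 6
end 10: [9, 10, 5, 11, 4, 1, 6] sum 46, len 7
end 11: [10, 5, 11, 4, 1, 6, 10] sum 47, len 7
end 12: [5, 11, 4, 1, 6, 10, 4] sum 41, len 7
end 13: [11, 4, 1, 6, 10, 4, 9] sum 45, len 7
Shortest qualifying length: 5.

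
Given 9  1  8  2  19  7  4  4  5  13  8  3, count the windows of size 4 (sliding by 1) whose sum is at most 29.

9 1 8 2 → sum 20  ≤ 29 ✓
1 8 2 19 → sum 30
8 2 19 7 → sum 36
2 19 7 4 → sum 32
19 7 4 4 → sum 34
7 4 4 5 → sum 20  ≤ 29 ✓
4 4 5 13 → sum 26  ≤ 29 ✓
4 5 13 8 → sum 30
5 13 8 3 → sum 29  ≤ 29 ✓
4 windows satisfy the condition.

4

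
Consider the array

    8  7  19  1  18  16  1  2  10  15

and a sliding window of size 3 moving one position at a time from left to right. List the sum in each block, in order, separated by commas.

34, 27, 38, 35, 35, 19, 13, 27

Sliding a size-3 window across the 10 values:
[8, 7, 19] → sum 34
[7, 19, 1] → sum 27
[19, 1, 18] → sum 38
[1, 18, 16] → sum 35
[18, 16, 1] → sum 35
[16, 1, 2] → sum 19
[1, 2, 10] → sum 13
[2, 10, 15] → sum 27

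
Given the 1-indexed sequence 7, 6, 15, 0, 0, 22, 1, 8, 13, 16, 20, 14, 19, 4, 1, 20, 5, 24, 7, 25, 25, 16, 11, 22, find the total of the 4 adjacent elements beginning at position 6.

44

Elements at indices 6..9: 22, 1, 8, 13
sum(22, 1, 8, 13) = 44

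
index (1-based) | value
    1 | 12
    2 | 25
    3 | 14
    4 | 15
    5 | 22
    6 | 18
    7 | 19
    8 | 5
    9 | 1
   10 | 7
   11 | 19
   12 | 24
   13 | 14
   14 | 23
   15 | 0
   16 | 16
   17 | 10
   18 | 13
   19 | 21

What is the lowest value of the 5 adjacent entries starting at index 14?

0

Elements at indices 14..18: 23, 0, 16, 10, 13
min(23, 0, 16, 10, 13) = 0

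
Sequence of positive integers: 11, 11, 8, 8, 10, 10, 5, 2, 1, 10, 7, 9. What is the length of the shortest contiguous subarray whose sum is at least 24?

3

add 11: running sum 11 < 24
add 11: running sum 22 < 24
end 2: [11, 11, 8] sum 30, len 3
end 3: [11, 8, 8] sum 27, len 3
end 4: [8, 8, 10] sum 26, len 3
end 5: [8, 10, 10] sum 28, len 3
end 6: [10, 10, 5] sum 25, len 3
end 7: [10, 10, 5, 2] sum 27, len 4
end 8: [10, 10, 5, 2, 1] sum 28, len 5
end 9: [10, 5, 2, 1, 10] sum 28, len 5
end 10: [5, 2, 1, 10, 7] sum 25, len 5
end 11: [10, 7, 9] sum 26, len 3
Shortest qualifying length: 3.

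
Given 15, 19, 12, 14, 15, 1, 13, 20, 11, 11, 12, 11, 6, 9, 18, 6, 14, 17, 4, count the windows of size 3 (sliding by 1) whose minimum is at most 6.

10

15 19 12 → min 12
19 12 14 → min 12
12 14 15 → min 12
14 15 1 → min 1  ≤ 6 ✓
15 1 13 → min 1  ≤ 6 ✓
1 13 20 → min 1  ≤ 6 ✓
13 20 11 → min 11
20 11 11 → min 11
11 11 12 → min 11
11 12 11 → min 11
12 11 6 → min 6  ≤ 6 ✓
11 6 9 → min 6  ≤ 6 ✓
6 9 18 → min 6  ≤ 6 ✓
9 18 6 → min 6  ≤ 6 ✓
18 6 14 → min 6  ≤ 6 ✓
6 14 17 → min 6  ≤ 6 ✓
14 17 4 → min 4  ≤ 6 ✓
10 windows satisfy the condition.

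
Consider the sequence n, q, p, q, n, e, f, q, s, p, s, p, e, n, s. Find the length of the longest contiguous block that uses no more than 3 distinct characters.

add n: window [n] (1 distinct), len 1
add q: window [n, q] (2 distinct), len 2
add p: window [n, q, p] (3 distinct), len 3
add q: window [n, q, p, q] (3 distinct), len 4
add n: window [n, q, p, q, n] (3 distinct), len 5
add e: window [q, n, e] (3 distinct), len 3
add f: window [n, e, f] (3 distinct), len 3
add q: window [e, f, q] (3 distinct), len 3
add s: window [f, q, s] (3 distinct), len 3
add p: window [q, s, p] (3 distinct), len 3
add s: window [q, s, p, s] (3 distinct), len 4
add p: window [q, s, p, s, p] (3 distinct), len 5
add e: window [s, p, s, p, e] (3 distinct), len 5
add n: window [p, e, n] (3 distinct), len 3
add s: window [e, n, s] (3 distinct), len 3
Longest length with ≤3 distinct: 5.

5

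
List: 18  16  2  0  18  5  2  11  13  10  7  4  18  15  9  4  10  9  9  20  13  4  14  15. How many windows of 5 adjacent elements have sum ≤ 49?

9

[18, 16, 2, 0, 18] → sum 54
[16, 2, 0, 18, 5] → sum 41  ≤ 49 ✓
[2, 0, 18, 5, 2] → sum 27  ≤ 49 ✓
[0, 18, 5, 2, 11] → sum 36  ≤ 49 ✓
[18, 5, 2, 11, 13] → sum 49  ≤ 49 ✓
[5, 2, 11, 13, 10] → sum 41  ≤ 49 ✓
[2, 11, 13, 10, 7] → sum 43  ≤ 49 ✓
[11, 13, 10, 7, 4] → sum 45  ≤ 49 ✓
[13, 10, 7, 4, 18] → sum 52
[10, 7, 4, 18, 15] → sum 54
[7, 4, 18, 15, 9] → sum 53
[4, 18, 15, 9, 4] → sum 50
[18, 15, 9, 4, 10] → sum 56
[15, 9, 4, 10, 9] → sum 47  ≤ 49 ✓
[9, 4, 10, 9, 9] → sum 41  ≤ 49 ✓
[4, 10, 9, 9, 20] → sum 52
[10, 9, 9, 20, 13] → sum 61
[9, 9, 20, 13, 4] → sum 55
[9, 20, 13, 4, 14] → sum 60
[20, 13, 4, 14, 15] → sum 66
9 windows satisfy the condition.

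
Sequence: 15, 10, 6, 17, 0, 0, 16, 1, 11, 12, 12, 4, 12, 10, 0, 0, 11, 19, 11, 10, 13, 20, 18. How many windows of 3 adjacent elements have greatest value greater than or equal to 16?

[15, 10, 6] → max 15
[10, 6, 17] → max 17  ≥ 16 ✓
[6, 17, 0] → max 17  ≥ 16 ✓
[17, 0, 0] → max 17  ≥ 16 ✓
[0, 0, 16] → max 16  ≥ 16 ✓
[0, 16, 1] → max 16  ≥ 16 ✓
[16, 1, 11] → max 16  ≥ 16 ✓
[1, 11, 12] → max 12
[11, 12, 12] → max 12
[12, 12, 4] → max 12
[12, 4, 12] → max 12
[4, 12, 10] → max 12
[12, 10, 0] → max 12
[10, 0, 0] → max 10
[0, 0, 11] → max 11
[0, 11, 19] → max 19  ≥ 16 ✓
[11, 19, 11] → max 19  ≥ 16 ✓
[19, 11, 10] → max 19  ≥ 16 ✓
[11, 10, 13] → max 13
[10, 13, 20] → max 20  ≥ 16 ✓
[13, 20, 18] → max 20  ≥ 16 ✓
11 windows satisfy the condition.

11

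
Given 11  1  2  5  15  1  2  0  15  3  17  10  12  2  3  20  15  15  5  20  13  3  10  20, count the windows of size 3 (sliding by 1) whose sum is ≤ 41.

[11, 1, 2] → sum 14  ≤ 41 ✓
[1, 2, 5] → sum 8  ≤ 41 ✓
[2, 5, 15] → sum 22  ≤ 41 ✓
[5, 15, 1] → sum 21  ≤ 41 ✓
[15, 1, 2] → sum 18  ≤ 41 ✓
[1, 2, 0] → sum 3  ≤ 41 ✓
[2, 0, 15] → sum 17  ≤ 41 ✓
[0, 15, 3] → sum 18  ≤ 41 ✓
[15, 3, 17] → sum 35  ≤ 41 ✓
[3, 17, 10] → sum 30  ≤ 41 ✓
[17, 10, 12] → sum 39  ≤ 41 ✓
[10, 12, 2] → sum 24  ≤ 41 ✓
[12, 2, 3] → sum 17  ≤ 41 ✓
[2, 3, 20] → sum 25  ≤ 41 ✓
[3, 20, 15] → sum 38  ≤ 41 ✓
[20, 15, 15] → sum 50
[15, 15, 5] → sum 35  ≤ 41 ✓
[15, 5, 20] → sum 40  ≤ 41 ✓
[5, 20, 13] → sum 38  ≤ 41 ✓
[20, 13, 3] → sum 36  ≤ 41 ✓
[13, 3, 10] → sum 26  ≤ 41 ✓
[3, 10, 20] → sum 33  ≤ 41 ✓
21 windows satisfy the condition.

21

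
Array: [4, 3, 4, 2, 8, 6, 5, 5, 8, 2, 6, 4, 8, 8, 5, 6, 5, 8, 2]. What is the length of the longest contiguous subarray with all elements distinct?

[4] len 1
[4, 3] len 2
[3, 4] len 2
[3, 4, 2] len 3
[3, 4, 2, 8] len 4
[3, 4, 2, 8, 6] len 5
[3, 4, 2, 8, 6, 5] len 6
[5] len 1
[5, 8] len 2
[5, 8, 2] len 3
[5, 8, 2, 6] len 4
[5, 8, 2, 6, 4] len 5
[2, 6, 4, 8] len 4
[8] len 1
[8, 5] len 2
[8, 5, 6] len 3
[6, 5] len 2
[6, 5, 8] len 3
[6, 5, 8, 2] len 4
Longest all-distinct length: 6.

6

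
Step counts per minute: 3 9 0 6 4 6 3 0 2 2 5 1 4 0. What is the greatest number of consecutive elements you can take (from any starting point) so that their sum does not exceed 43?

13

add 3: [3] sum 3, len 1
add 9: [3, 9] sum 12, len 2
add 0: [3, 9, 0] sum 12, len 3
add 6: [3, 9, 0, 6] sum 18, len 4
add 4: [3, 9, 0, 6, 4] sum 22, len 5
add 6: [3, 9, 0, 6, 4, 6] sum 28, len 6
add 3: [3, 9, 0, 6, 4, 6, 3] sum 31, len 7
add 0: [3, 9, 0, 6, 4, 6, 3, 0] sum 31, len 8
add 2: [3, 9, 0, 6, 4, 6, 3, 0, 2] sum 33, len 9
add 2: [3, 9, 0, 6, 4, 6, 3, 0, 2, 2] sum 35, len 10
add 5: [3, 9, 0, 6, 4, 6, 3, 0, 2, 2, 5] sum 40, len 11
add 1: [3, 9, 0, 6, 4, 6, 3, 0, 2, 2, 5, 1] sum 41, len 12
add 4: [9, 0, 6, 4, 6, 3, 0, 2, 2, 5, 1, 4] sum 42, len 12
add 0: [9, 0, 6, 4, 6, 3, 0, 2, 2, 5, 1, 4, 0] sum 42, len 13
Longest length seen: 13.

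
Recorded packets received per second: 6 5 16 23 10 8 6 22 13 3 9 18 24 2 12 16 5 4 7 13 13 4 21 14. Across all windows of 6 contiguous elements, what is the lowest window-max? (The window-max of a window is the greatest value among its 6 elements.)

13

6 5 16 23 10 8 → max 23
5 16 23 10 8 6 → max 23
16 23 10 8 6 22 → max 23
23 10 8 6 22 13 → max 23
10 8 6 22 13 3 → max 22
8 6 22 13 3 9 → max 22
6 22 13 3 9 18 → max 22
22 13 3 9 18 24 → max 24
13 3 9 18 24 2 → max 24
3 9 18 24 2 12 → max 24
9 18 24 2 12 16 → max 24
18 24 2 12 16 5 → max 24
24 2 12 16 5 4 → max 24
2 12 16 5 4 7 → max 16
12 16 5 4 7 13 → max 16
16 5 4 7 13 13 → max 16
5 4 7 13 13 4 → max 13
4 7 13 13 4 21 → max 21
7 13 13 4 21 14 → max 21
Lowest of these is 13.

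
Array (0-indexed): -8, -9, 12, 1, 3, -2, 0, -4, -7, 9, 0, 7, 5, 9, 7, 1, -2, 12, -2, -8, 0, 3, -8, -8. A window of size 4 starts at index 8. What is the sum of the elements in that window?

9

Elements at indices 8..11: -7, 9, 0, 7
sum(-7, 9, 0, 7) = 9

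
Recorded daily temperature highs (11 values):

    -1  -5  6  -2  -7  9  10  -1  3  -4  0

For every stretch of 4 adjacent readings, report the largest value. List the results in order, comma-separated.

6, 6, 9, 10, 10, 10, 10, 3

-1 -5 6 -2 → max 6
-5 6 -2 -7 → max 6
6 -2 -7 9 → max 9
-2 -7 9 10 → max 10
-7 9 10 -1 → max 10
9 10 -1 3 → max 10
10 -1 3 -4 → max 10
-1 3 -4 0 → max 3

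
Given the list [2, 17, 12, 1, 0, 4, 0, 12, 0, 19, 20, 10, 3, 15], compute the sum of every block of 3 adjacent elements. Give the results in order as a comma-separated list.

31, 30, 13, 5, 4, 16, 12, 31, 39, 49, 33, 28

Sliding a size-3 window across the 14 values:
2 17 12 → sum 31
17 12 1 → sum 30
12 1 0 → sum 13
1 0 4 → sum 5
0 4 0 → sum 4
4 0 12 → sum 16
0 12 0 → sum 12
12 0 19 → sum 31
0 19 20 → sum 39
19 20 10 → sum 49
20 10 3 → sum 33
10 3 15 → sum 28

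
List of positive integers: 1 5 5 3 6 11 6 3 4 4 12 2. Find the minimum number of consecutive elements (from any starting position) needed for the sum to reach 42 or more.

7

add 1: running sum 1 < 42
add 5: running sum 6 < 42
add 5: running sum 11 < 42
add 3: running sum 14 < 42
add 6: running sum 20 < 42
add 11: running sum 31 < 42
add 6: running sum 37 < 42
add 3: running sum 40 < 42
end 8: [5, 5, 3, 6, 11, 6, 3, 4] sum 43, len 8
end 9: [5, 3, 6, 11, 6, 3, 4, 4] sum 42, len 8
end 10: [6, 11, 6, 3, 4, 4, 12] sum 46, len 7
end 11: [11, 6, 3, 4, 4, 12, 2] sum 42, len 7
Shortest qualifying length: 7.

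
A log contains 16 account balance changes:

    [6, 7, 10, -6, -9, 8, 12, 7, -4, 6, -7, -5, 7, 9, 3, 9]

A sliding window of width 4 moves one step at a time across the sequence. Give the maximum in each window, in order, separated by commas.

10, 10, 10, 12, 12, 12, 12, 7, 6, 7, 9, 9, 9

Sliding a size-4 window across the 16 values:
6 7 10 -6 → max 10
7 10 -6 -9 → max 10
10 -6 -9 8 → max 10
-6 -9 8 12 → max 12
-9 8 12 7 → max 12
8 12 7 -4 → max 12
12 7 -4 6 → max 12
7 -4 6 -7 → max 7
-4 6 -7 -5 → max 6
6 -7 -5 7 → max 7
-7 -5 7 9 → max 9
-5 7 9 3 → max 9
7 9 3 9 → max 9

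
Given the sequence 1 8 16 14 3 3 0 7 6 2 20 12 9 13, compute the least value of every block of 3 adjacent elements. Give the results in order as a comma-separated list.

1, 8, 3, 3, 0, 0, 0, 2, 2, 2, 9, 9

Sliding a size-3 window across the 14 values:
[1, 8, 16] → min 1
[8, 16, 14] → min 8
[16, 14, 3] → min 3
[14, 3, 3] → min 3
[3, 3, 0] → min 0
[3, 0, 7] → min 0
[0, 7, 6] → min 0
[7, 6, 2] → min 2
[6, 2, 20] → min 2
[2, 20, 12] → min 2
[20, 12, 9] → min 9
[12, 9, 13] → min 9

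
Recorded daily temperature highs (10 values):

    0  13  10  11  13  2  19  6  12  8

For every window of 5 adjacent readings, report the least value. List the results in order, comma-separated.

0, 2, 2, 2, 2, 2

Sliding a size-5 window across the 10 values:
[0, 13, 10, 11, 13] → min 0
[13, 10, 11, 13, 2] → min 2
[10, 11, 13, 2, 19] → min 2
[11, 13, 2, 19, 6] → min 2
[13, 2, 19, 6, 12] → min 2
[2, 19, 6, 12, 8] → min 2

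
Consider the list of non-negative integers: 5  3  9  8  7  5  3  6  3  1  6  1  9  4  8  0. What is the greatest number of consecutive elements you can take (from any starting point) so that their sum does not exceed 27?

→ 5: sum 5, len 1
→ 3: sum 8, len 2
→ 9: sum 17, len 3
→ 8: sum 25, len 4
→ 7 (dropped 5): sum 27, len 4
→ 5 (dropped 3, 9): sum 20, len 3
→ 3: sum 23, len 4
→ 6 (dropped 8): sum 21, len 4
→ 3: sum 24, len 5
→ 1: sum 25, len 6
→ 6 (dropped 7): sum 24, len 6
→ 1: sum 25, len 7
→ 9 (dropped 5, 3): sum 26, len 6
→ 4 (dropped 6): sum 24, len 6
→ 8 (dropped 3, 1, 6): sum 22, len 4
→ 0: sum 22, len 5
Longest length seen: 7.

7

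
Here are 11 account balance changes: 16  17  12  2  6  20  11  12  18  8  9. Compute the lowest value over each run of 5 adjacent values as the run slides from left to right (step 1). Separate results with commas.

2, 2, 2, 2, 6, 8, 8

16 17 12 2 6 → min 2
17 12 2 6 20 → min 2
12 2 6 20 11 → min 2
2 6 20 11 12 → min 2
6 20 11 12 18 → min 6
20 11 12 18 8 → min 8
11 12 18 8 9 → min 8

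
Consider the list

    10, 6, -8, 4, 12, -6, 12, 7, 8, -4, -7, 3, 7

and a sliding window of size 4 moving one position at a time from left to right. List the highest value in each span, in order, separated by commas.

10, 12, 12, 12, 12, 12, 12, 8, 8, 7

(10, 6, -8, 4) → max 10
(6, -8, 4, 12) → max 12
(-8, 4, 12, -6) → max 12
(4, 12, -6, 12) → max 12
(12, -6, 12, 7) → max 12
(-6, 12, 7, 8) → max 12
(12, 7, 8, -4) → max 12
(7, 8, -4, -7) → max 8
(8, -4, -7, 3) → max 8
(-4, -7, 3, 7) → max 7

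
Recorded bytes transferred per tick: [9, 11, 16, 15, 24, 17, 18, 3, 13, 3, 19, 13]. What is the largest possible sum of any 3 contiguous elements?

(9, 11, 16) → sum 36
(11, 16, 15) → sum 42
(16, 15, 24) → sum 55
(15, 24, 17) → sum 56
(24, 17, 18) → sum 59
(17, 18, 3) → sum 38
(18, 3, 13) → sum 34
(3, 13, 3) → sum 19
(13, 3, 19) → sum 35
(3, 19, 13) → sum 35
Largest of these is 59.

59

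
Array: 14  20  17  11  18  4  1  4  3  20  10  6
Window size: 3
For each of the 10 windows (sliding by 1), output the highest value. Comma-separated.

14 20 17 → max 20
20 17 11 → max 20
17 11 18 → max 18
11 18 4 → max 18
18 4 1 → max 18
4 1 4 → max 4
1 4 3 → max 4
4 3 20 → max 20
3 20 10 → max 20
20 10 6 → max 20

20, 20, 18, 18, 18, 4, 4, 20, 20, 20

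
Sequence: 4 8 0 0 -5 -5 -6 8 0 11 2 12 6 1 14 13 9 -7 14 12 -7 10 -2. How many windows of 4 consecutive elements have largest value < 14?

4 8 0 0 → max 8  < 14 ✓
8 0 0 -5 → max 8  < 14 ✓
0 0 -5 -5 → max 0  < 14 ✓
0 -5 -5 -6 → max 0  < 14 ✓
-5 -5 -6 8 → max 8  < 14 ✓
-5 -6 8 0 → max 8  < 14 ✓
-6 8 0 11 → max 11  < 14 ✓
8 0 11 2 → max 11  < 14 ✓
0 11 2 12 → max 12  < 14 ✓
11 2 12 6 → max 12  < 14 ✓
2 12 6 1 → max 12  < 14 ✓
12 6 1 14 → max 14
6 1 14 13 → max 14
1 14 13 9 → max 14
14 13 9 -7 → max 14
13 9 -7 14 → max 14
9 -7 14 12 → max 14
-7 14 12 -7 → max 14
14 12 -7 10 → max 14
12 -7 10 -2 → max 12  < 14 ✓
12 windows satisfy the condition.

12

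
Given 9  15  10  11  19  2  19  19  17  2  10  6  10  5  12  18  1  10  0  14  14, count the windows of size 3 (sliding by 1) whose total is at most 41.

9 15 10 → sum 34  ≤ 41 ✓
15 10 11 → sum 36  ≤ 41 ✓
10 11 19 → sum 40  ≤ 41 ✓
11 19 2 → sum 32  ≤ 41 ✓
19 2 19 → sum 40  ≤ 41 ✓
2 19 19 → sum 40  ≤ 41 ✓
19 19 17 → sum 55
19 17 2 → sum 38  ≤ 41 ✓
17 2 10 → sum 29  ≤ 41 ✓
2 10 6 → sum 18  ≤ 41 ✓
10 6 10 → sum 26  ≤ 41 ✓
6 10 5 → sum 21  ≤ 41 ✓
10 5 12 → sum 27  ≤ 41 ✓
5 12 18 → sum 35  ≤ 41 ✓
12 18 1 → sum 31  ≤ 41 ✓
18 1 10 → sum 29  ≤ 41 ✓
1 10 0 → sum 11  ≤ 41 ✓
10 0 14 → sum 24  ≤ 41 ✓
0 14 14 → sum 28  ≤ 41 ✓
18 windows satisfy the condition.

18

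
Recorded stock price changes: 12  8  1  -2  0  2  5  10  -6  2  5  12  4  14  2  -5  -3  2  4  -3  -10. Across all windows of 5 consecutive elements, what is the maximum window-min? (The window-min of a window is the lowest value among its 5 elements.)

[12, 8, 1, -2, 0] → min -2
[8, 1, -2, 0, 2] → min -2
[1, -2, 0, 2, 5] → min -2
[-2, 0, 2, 5, 10] → min -2
[0, 2, 5, 10, -6] → min -6
[2, 5, 10, -6, 2] → min -6
[5, 10, -6, 2, 5] → min -6
[10, -6, 2, 5, 12] → min -6
[-6, 2, 5, 12, 4] → min -6
[2, 5, 12, 4, 14] → min 2
[5, 12, 4, 14, 2] → min 2
[12, 4, 14, 2, -5] → min -5
[4, 14, 2, -5, -3] → min -5
[14, 2, -5, -3, 2] → min -5
[2, -5, -3, 2, 4] → min -5
[-5, -3, 2, 4, -3] → min -5
[-3, 2, 4, -3, -10] → min -10
Maximum of these is 2.

2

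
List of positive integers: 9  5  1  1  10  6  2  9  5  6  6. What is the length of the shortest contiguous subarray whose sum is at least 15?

2

Extend right; whenever the sum reaches 15, record the length and shrink from the left:
add 9: running sum 9 < 15
add 5: running sum 14 < 15
add 1: shortest ending here [9, 5, 1] sum 15, len 3
add 1: shortest ending here [9, 5, 1, 1] sum 16, len 4
add 10: shortest ending here [5, 1, 1, 10] sum 17, len 4
add 6: shortest ending here [10, 6] sum 16, len 2
add 2: shortest ending here [10, 6, 2] sum 18, len 3
add 9: shortest ending here [6, 2, 9] sum 17, len 3
add 5: shortest ending here [2, 9, 5] sum 16, len 3
add 6: shortest ending here [9, 5, 6] sum 20, len 3
add 6: shortest ending here [5, 6, 6] sum 17, len 3
Shortest qualifying length: 2.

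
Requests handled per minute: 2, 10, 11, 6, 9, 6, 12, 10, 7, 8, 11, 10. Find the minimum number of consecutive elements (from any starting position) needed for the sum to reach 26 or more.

add 2: running sum 2 < 26
add 10: running sum 12 < 26
add 11: running sum 23 < 26
add 6: shortest ending here [10, 11, 6] sum 27, len 3
add 9: shortest ending here [11, 6, 9] sum 26, len 3
add 6: shortest ending here [11, 6, 9, 6] sum 32, len 4
add 12: shortest ending here [9, 6, 12] sum 27, len 3
add 10: shortest ending here [6, 12, 10] sum 28, len 3
add 7: shortest ending here [12, 10, 7] sum 29, len 3
add 8: shortest ending here [12, 10, 7, 8] sum 37, len 4
add 11: shortest ending here [7, 8, 11] sum 26, len 3
add 10: shortest ending here [8, 11, 10] sum 29, len 3
Shortest qualifying length: 3.

3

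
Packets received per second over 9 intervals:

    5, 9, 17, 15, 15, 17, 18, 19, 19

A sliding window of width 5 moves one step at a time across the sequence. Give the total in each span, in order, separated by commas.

5 9 17 15 15 → sum 61
9 17 15 15 17 → sum 73
17 15 15 17 18 → sum 82
15 15 17 18 19 → sum 84
15 17 18 19 19 → sum 88

61, 73, 82, 84, 88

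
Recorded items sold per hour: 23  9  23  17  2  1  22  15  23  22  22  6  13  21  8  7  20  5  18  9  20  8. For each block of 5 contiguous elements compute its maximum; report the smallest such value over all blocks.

[23, 9, 23, 17, 2] → max 23
[9, 23, 17, 2, 1] → max 23
[23, 17, 2, 1, 22] → max 23
[17, 2, 1, 22, 15] → max 22
[2, 1, 22, 15, 23] → max 23
[1, 22, 15, 23, 22] → max 23
[22, 15, 23, 22, 22] → max 23
[15, 23, 22, 22, 6] → max 23
[23, 22, 22, 6, 13] → max 23
[22, 22, 6, 13, 21] → max 22
[22, 6, 13, 21, 8] → max 22
[6, 13, 21, 8, 7] → max 21
[13, 21, 8, 7, 20] → max 21
[21, 8, 7, 20, 5] → max 21
[8, 7, 20, 5, 18] → max 20
[7, 20, 5, 18, 9] → max 20
[20, 5, 18, 9, 20] → max 20
[5, 18, 9, 20, 8] → max 20
Smallest of these is 20.

20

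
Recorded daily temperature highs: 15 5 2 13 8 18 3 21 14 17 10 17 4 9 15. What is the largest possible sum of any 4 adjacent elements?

62

15 5 2 13 → sum 35
5 2 13 8 → sum 28
2 13 8 18 → sum 41
13 8 18 3 → sum 42
8 18 3 21 → sum 50
18 3 21 14 → sum 56
3 21 14 17 → sum 55
21 14 17 10 → sum 62
14 17 10 17 → sum 58
17 10 17 4 → sum 48
10 17 4 9 → sum 40
17 4 9 15 → sum 45
Largest of these is 62.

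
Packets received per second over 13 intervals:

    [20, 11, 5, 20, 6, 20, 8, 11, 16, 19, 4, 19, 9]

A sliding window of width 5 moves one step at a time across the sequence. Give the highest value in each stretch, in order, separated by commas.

20, 20, 20, 20, 20, 20, 19, 19, 19

Sliding a size-5 window across the 13 values:
[20, 11, 5, 20, 6] → max 20
[11, 5, 20, 6, 20] → max 20
[5, 20, 6, 20, 8] → max 20
[20, 6, 20, 8, 11] → max 20
[6, 20, 8, 11, 16] → max 20
[20, 8, 11, 16, 19] → max 20
[8, 11, 16, 19, 4] → max 19
[11, 16, 19, 4, 19] → max 19
[16, 19, 4, 19, 9] → max 19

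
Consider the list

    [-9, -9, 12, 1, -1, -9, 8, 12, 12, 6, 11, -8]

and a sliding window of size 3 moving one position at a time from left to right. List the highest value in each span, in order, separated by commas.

-9 -9 12 → max 12
-9 12 1 → max 12
12 1 -1 → max 12
1 -1 -9 → max 1
-1 -9 8 → max 8
-9 8 12 → max 12
8 12 12 → max 12
12 12 6 → max 12
12 6 11 → max 12
6 11 -8 → max 11

12, 12, 12, 1, 8, 12, 12, 12, 12, 11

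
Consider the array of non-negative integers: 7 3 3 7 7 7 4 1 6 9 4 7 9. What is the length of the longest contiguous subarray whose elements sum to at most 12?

3

→ 7: sum 7, len 1
→ 3: sum 10, len 2
→ 3 (dropped 7): sum 6, len 2
→ 7 (dropped 3): sum 10, len 2
→ 7 (dropped 3, 7): sum 7, len 1
→ 7 (dropped 7): sum 7, len 1
→ 4: sum 11, len 2
→ 1: sum 12, len 3
→ 6 (dropped 7): sum 11, len 3
→ 9 (dropped 4, 1, 6): sum 9, len 1
→ 4 (dropped 9): sum 4, len 1
→ 7: sum 11, len 2
→ 9 (dropped 4, 7): sum 9, len 1
Longest length seen: 3.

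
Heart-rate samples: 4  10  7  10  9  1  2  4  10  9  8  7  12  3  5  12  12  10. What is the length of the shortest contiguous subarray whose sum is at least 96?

add 4: running sum 4 < 96
add 10: running sum 14 < 96
add 7: running sum 21 < 96
add 10: running sum 31 < 96
add 9: running sum 40 < 96
add 1: running sum 41 < 96
add 2: running sum 43 < 96
add 4: running sum 47 < 96
add 10: running sum 57 < 96
add 9: running sum 66 < 96
add 8: running sum 74 < 96
add 7: running sum 81 < 96
add 12: running sum 93 < 96
end 13: [4, 10, 7, 10, 9, 1, 2, 4, 10, 9, 8, 7, 12, 3] sum 96, len 14
end 14: [10, 7, 10, 9, 1, 2, 4, 10, 9, 8, 7, 12, 3, 5] sum 97, len 14
end 15: [7, 10, 9, 1, 2, 4, 10, 9, 8, 7, 12, 3, 5, 12] sum 99, len 14
end 16: [10, 9, 1, 2, 4, 10, 9, 8, 7, 12, 3, 5, 12, 12] sum 104, len 14
end 17: [9, 1, 2, 4, 10, 9, 8, 7, 12, 3, 5, 12, 12, 10] sum 104, len 14
Shortest qualifying length: 14.

14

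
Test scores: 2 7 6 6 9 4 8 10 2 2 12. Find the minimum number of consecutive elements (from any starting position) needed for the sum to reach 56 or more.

9

add 2: running sum 2 < 56
add 7: running sum 9 < 56
add 6: running sum 15 < 56
add 6: running sum 21 < 56
add 9: running sum 30 < 56
add 4: running sum 34 < 56
add 8: running sum 42 < 56
add 10: running sum 52 < 56
add 2: running sum 54 < 56
end 9: [2, 7, 6, 6, 9, 4, 8, 10, 2, 2] sum 56, len 10
end 10: [6, 6, 9, 4, 8, 10, 2, 2, 12] sum 59, len 9
Shortest qualifying length: 9.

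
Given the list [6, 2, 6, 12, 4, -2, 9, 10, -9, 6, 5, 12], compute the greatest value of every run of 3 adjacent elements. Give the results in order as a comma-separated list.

[6, 2, 6] → max 6
[2, 6, 12] → max 12
[6, 12, 4] → max 12
[12, 4, -2] → max 12
[4, -2, 9] → max 9
[-2, 9, 10] → max 10
[9, 10, -9] → max 10
[10, -9, 6] → max 10
[-9, 6, 5] → max 6
[6, 5, 12] → max 12

6, 12, 12, 12, 9, 10, 10, 10, 6, 12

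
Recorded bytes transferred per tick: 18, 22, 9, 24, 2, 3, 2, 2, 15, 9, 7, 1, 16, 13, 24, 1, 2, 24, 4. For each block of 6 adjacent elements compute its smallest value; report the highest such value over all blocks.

18 22 9 24 2 3 → min 2
22 9 24 2 3 2 → min 2
9 24 2 3 2 2 → min 2
24 2 3 2 2 15 → min 2
2 3 2 2 15 9 → min 2
3 2 2 15 9 7 → min 2
2 2 15 9 7 1 → min 1
2 15 9 7 1 16 → min 1
15 9 7 1 16 13 → min 1
9 7 1 16 13 24 → min 1
7 1 16 13 24 1 → min 1
1 16 13 24 1 2 → min 1
16 13 24 1 2 24 → min 1
13 24 1 2 24 4 → min 1
Highest of these is 2.

2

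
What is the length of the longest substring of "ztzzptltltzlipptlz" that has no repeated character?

add z: [z] len 1
add t: [z, t] len 2
add z (repeat z, move left end past it): [t, z] len 2
add z (repeat z, move left end past it): [z] len 1
add p: [z, p] len 2
add t: [z, p, t] len 3
add l: [z, p, t, l] len 4
add t (repeat t, move left end past it): [l, t] len 2
add l (repeat l, move left end past it): [t, l] len 2
add t (repeat t, move left end past it): [l, t] len 2
add z: [l, t, z] len 3
add l (repeat l, move left end past it): [t, z, l] len 3
add i: [t, z, l, i] len 4
add p: [t, z, l, i, p] len 5
add p (repeat p, move left end past it): [p] len 1
add t: [p, t] len 2
add l: [p, t, l] len 3
add z: [p, t, l, z] len 4
Longest all-distinct length: 5.

5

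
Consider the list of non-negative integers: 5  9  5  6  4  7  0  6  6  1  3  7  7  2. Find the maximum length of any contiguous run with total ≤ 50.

→ 5: sum 5, len 1
→ 9: sum 14, len 2
→ 5: sum 19, len 3
→ 6: sum 25, len 4
→ 4: sum 29, len 5
→ 7: sum 36, len 6
→ 0: sum 36, len 7
→ 6: sum 42, len 8
→ 6: sum 48, len 9
→ 1: sum 49, len 10
→ 3 (dropped 5): sum 47, len 10
→ 7 (dropped 9): sum 45, len 10
→ 7 (dropped 5): sum 47, len 10
→ 2: sum 49, len 11
Longest length seen: 11.

11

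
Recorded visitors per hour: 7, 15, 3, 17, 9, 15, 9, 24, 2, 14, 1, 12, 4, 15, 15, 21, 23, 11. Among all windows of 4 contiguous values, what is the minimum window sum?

29

7 15 3 17 → sum 42
15 3 17 9 → sum 44
3 17 9 15 → sum 44
17 9 15 9 → sum 50
9 15 9 24 → sum 57
15 9 24 2 → sum 50
9 24 2 14 → sum 49
24 2 14 1 → sum 41
2 14 1 12 → sum 29
14 1 12 4 → sum 31
1 12 4 15 → sum 32
12 4 15 15 → sum 46
4 15 15 21 → sum 55
15 15 21 23 → sum 74
15 21 23 11 → sum 70
Minimum of these is 29.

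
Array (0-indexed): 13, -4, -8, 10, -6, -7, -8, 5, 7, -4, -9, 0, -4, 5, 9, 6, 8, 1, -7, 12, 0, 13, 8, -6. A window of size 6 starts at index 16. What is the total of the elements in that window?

Elements at indices 16..21: 8, 1, -7, 12, 0, 13
sum(8, 1, -7, 12, 0, 13) = 27

27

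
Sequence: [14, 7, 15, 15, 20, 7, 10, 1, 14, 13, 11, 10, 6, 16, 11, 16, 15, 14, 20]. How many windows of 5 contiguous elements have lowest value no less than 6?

10

14 7 15 15 20 → min 7  ≥ 6 ✓
7 15 15 20 7 → min 7  ≥ 6 ✓
15 15 20 7 10 → min 7  ≥ 6 ✓
15 20 7 10 1 → min 1
20 7 10 1 14 → min 1
7 10 1 14 13 → min 1
10 1 14 13 11 → min 1
1 14 13 11 10 → min 1
14 13 11 10 6 → min 6  ≥ 6 ✓
13 11 10 6 16 → min 6  ≥ 6 ✓
11 10 6 16 11 → min 6  ≥ 6 ✓
10 6 16 11 16 → min 6  ≥ 6 ✓
6 16 11 16 15 → min 6  ≥ 6 ✓
16 11 16 15 14 → min 11  ≥ 6 ✓
11 16 15 14 20 → min 11  ≥ 6 ✓
10 windows satisfy the condition.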